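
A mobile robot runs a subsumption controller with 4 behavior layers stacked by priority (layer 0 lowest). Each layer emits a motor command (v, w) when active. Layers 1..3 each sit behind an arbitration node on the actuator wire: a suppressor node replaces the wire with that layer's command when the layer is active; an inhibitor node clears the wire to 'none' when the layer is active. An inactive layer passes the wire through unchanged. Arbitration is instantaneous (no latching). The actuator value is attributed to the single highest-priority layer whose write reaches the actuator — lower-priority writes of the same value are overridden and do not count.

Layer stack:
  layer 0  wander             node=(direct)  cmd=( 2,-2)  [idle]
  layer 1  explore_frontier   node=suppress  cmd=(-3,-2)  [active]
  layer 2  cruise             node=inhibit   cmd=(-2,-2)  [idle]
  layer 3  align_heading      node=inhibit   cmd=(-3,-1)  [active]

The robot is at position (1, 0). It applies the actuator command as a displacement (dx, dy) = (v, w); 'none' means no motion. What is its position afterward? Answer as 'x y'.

[0] wander off; wire := none
[1] explore_frontier on (suppress); wire := (-3, -2)
[2] cruise off; pass (-3, -2)
[3] align_heading on (inhibit); wire := none
output none
position: (1, 0) + none = (1, 0)

1 0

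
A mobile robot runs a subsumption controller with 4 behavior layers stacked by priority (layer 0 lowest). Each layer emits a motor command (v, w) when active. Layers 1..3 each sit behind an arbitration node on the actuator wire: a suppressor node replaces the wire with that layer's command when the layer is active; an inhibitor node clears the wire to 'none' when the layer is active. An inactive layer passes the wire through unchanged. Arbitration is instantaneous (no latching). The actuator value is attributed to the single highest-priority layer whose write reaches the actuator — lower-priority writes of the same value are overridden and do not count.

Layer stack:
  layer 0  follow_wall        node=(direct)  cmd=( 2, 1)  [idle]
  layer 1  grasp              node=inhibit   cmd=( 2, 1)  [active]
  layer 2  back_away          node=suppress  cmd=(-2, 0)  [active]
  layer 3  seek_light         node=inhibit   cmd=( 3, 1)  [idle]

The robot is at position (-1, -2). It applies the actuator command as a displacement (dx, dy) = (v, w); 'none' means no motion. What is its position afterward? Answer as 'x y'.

-3 -2

L0 follow_wall: idle → wire = none
L1 grasp: active, inhibitor → wire = none
L2 back_away: active, suppressor → wire = (-2, 0)
L3 seek_light: idle → wire stays (-2, 0)
actuator = (-2, 0)
position: (-1, -2) + (-2, 0) = (-3, -2)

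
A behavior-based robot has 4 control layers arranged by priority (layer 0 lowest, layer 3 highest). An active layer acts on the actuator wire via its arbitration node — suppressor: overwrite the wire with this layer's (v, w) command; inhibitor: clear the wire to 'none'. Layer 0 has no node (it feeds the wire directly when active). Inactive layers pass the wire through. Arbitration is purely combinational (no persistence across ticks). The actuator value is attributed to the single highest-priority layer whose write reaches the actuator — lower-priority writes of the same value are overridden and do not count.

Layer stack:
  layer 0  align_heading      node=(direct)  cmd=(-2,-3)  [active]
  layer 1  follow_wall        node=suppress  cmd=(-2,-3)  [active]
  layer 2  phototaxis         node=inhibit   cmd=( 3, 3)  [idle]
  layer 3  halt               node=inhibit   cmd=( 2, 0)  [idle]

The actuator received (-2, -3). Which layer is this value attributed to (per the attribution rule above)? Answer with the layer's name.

L0 align_heading: active, feeds wire = (-2, -3)
L1 follow_wall: active, suppressor → wire = (-2, -3)
L2 phototaxis: idle → wire stays (-2, -3)
L3 halt: idle → wire stays (-2, -3)
actuator = (-2, -3)
last writer: layer 1 = follow_wall

follow_wall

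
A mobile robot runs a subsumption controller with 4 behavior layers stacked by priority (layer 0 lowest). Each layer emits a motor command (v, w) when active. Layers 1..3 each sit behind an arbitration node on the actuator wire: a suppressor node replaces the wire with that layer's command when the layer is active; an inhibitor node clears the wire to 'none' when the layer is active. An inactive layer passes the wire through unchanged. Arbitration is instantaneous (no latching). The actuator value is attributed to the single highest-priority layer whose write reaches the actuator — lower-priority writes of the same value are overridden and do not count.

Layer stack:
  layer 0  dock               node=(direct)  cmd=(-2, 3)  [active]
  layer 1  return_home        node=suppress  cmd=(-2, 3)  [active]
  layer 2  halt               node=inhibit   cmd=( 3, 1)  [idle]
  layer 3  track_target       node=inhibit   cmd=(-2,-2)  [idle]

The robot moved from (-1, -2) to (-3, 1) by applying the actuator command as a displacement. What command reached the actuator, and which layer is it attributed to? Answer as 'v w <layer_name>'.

-2 3 return_home

displacement = (-3, 1) − (-1, -2) = (-2, 3)
layer 0 (dock) active — direct: (-2, 3)
layer 1 (return_home) active — suppresses: (-2, 3)
layer 2 (halt) idle — unchanged: (-2, 3)
layer 3 (track_target) idle — unchanged: (-2, 3)
→ actuator (-2, 3) — from layer 1 (return_home)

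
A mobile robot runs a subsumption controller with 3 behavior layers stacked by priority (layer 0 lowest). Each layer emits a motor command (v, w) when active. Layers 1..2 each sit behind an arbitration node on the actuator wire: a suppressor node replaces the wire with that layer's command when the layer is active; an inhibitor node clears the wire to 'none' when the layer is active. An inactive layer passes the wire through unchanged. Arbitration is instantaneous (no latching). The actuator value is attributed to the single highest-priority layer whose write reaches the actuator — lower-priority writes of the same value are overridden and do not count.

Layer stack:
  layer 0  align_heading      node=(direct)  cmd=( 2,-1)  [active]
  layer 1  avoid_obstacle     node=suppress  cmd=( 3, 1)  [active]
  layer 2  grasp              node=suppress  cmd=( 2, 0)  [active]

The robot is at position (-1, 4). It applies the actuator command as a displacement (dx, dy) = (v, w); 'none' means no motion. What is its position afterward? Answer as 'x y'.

1 4

L0 align_heading: active, feeds wire = (2, -1)
L1 avoid_obstacle: active, suppressor → wire = (3, 1)
L2 grasp: active, suppressor → wire = (2, 0)
actuator = (2, 0)
position: (-1, 4) + (2, 0) = (1, 4)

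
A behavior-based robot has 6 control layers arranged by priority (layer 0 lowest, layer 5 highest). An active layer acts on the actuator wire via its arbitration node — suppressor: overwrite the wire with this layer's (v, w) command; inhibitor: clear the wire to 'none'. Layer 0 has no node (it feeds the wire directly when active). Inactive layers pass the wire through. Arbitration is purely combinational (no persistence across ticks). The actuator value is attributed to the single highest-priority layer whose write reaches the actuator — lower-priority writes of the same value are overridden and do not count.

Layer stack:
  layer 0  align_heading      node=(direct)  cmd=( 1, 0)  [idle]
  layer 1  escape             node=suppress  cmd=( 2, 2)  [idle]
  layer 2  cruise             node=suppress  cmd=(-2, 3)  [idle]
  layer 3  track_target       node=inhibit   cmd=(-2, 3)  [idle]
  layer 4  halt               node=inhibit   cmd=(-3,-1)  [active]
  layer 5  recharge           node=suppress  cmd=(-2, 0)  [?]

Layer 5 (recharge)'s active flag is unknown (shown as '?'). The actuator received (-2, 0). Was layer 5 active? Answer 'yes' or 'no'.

If layer 5 is active=yes:
  actuator would be (-2, 0)
If layer 5 is active=no:
  actuator would be none
Observed (-2, 0), so layer 5 was active.

yes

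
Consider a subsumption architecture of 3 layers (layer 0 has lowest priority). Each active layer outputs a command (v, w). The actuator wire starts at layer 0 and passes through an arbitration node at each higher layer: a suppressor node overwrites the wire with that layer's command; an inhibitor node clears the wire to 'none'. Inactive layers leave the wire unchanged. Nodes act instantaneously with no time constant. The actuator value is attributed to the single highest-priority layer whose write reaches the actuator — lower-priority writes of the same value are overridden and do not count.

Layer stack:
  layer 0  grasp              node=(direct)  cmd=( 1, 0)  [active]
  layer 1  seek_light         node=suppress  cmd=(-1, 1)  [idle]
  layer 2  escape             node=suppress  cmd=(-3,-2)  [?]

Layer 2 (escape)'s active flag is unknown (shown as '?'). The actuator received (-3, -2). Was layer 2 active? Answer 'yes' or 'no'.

yes

If layer 2 is active=yes:
  actuator would be (-3, -2)
If layer 2 is active=no:
  actuator would be (1, 0)
Observed (-3, -2), so layer 2 was active.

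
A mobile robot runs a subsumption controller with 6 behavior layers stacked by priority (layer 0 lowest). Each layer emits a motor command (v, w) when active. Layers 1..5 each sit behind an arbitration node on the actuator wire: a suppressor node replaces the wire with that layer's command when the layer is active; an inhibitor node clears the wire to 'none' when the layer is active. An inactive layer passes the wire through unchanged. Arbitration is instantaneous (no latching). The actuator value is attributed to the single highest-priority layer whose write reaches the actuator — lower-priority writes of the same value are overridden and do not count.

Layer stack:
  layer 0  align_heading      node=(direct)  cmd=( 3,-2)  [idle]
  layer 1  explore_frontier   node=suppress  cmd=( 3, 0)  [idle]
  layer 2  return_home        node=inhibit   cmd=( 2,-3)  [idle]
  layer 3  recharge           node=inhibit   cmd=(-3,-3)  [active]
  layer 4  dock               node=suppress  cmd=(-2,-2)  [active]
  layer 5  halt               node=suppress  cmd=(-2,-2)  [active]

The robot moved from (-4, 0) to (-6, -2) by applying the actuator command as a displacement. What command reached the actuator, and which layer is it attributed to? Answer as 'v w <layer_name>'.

-2 -2 halt

displacement = (-6, -2) − (-4, 0) = (-2, -2)
L0 align_heading: idle → wire = none
L1 explore_frontier: idle → wire stays none
L2 return_home: idle → wire stays none
L3 recharge: active, inhibitor → wire = none
L4 dock: active, suppressor → wire = (-2, -2)
L5 halt: active, suppressor → wire = (-2, -2)
actuator = (-2, -2) — from layer 5 (halt)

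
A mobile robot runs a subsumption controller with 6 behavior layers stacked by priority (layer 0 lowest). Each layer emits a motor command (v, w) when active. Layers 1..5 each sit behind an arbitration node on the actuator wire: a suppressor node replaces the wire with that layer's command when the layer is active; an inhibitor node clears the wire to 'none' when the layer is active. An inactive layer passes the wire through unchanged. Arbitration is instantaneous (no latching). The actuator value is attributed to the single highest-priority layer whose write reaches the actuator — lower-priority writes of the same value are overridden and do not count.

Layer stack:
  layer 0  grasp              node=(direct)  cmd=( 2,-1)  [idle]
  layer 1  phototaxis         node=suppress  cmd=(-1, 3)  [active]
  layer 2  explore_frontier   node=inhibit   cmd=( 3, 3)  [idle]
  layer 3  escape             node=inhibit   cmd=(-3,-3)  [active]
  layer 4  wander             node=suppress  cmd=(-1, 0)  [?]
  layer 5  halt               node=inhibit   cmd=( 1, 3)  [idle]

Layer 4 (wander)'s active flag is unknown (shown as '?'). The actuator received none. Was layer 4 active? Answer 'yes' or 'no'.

no

If layer 4 is active=yes:
  actuator would be (-1, 0)
If layer 4 is active=no:
  actuator would be none
Observed none, so layer 4 was idle.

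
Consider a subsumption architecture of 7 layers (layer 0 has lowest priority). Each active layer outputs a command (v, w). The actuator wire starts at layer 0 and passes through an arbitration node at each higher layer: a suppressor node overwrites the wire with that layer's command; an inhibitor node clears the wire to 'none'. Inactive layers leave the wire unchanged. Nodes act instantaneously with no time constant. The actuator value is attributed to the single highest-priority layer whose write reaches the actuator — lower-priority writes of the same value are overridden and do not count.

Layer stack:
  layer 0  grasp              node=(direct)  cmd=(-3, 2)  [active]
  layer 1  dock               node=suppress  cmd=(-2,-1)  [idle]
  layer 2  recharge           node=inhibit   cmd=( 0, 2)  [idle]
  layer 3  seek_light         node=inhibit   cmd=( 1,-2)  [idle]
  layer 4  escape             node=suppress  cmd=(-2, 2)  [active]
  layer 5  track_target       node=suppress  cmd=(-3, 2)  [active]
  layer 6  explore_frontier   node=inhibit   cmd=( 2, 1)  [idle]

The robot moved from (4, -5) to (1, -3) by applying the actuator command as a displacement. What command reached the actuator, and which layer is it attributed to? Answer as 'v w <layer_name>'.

displacement = (1, -3) − (4, -5) = (-3, 2)
L0 grasp: active, feeds wire = (-3, 2)
L1 dock: idle → wire stays (-3, 2)
L2 recharge: idle → wire stays (-3, 2)
L3 seek_light: idle → wire stays (-3, 2)
L4 escape: active, suppressor → wire = (-2, 2)
L5 track_target: active, suppressor → wire = (-3, 2)
L6 explore_frontier: idle → wire stays (-3, 2)
actuator = (-3, 2) — from layer 5 (track_target)

-3 2 track_target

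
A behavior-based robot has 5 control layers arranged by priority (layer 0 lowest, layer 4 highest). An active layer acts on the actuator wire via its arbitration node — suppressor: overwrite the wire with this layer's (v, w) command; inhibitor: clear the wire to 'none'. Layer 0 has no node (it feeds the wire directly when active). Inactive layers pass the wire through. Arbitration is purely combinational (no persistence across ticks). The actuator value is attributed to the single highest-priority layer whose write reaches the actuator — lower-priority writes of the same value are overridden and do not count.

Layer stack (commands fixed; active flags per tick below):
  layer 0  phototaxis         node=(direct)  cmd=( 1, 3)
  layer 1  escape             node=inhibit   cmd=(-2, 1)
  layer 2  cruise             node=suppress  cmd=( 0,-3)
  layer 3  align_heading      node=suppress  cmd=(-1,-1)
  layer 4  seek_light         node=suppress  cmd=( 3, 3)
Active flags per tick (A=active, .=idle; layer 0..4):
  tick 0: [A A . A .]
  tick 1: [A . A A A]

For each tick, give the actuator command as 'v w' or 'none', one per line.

tick 0:
  layer 0 (phototaxis) active — direct: (1, 3)
  layer 1 (escape) active — inhibits: none
  layer 2 (cruise) idle — unchanged: none
  layer 3 (align_heading) active — suppresses: (-1, -1)
  layer 4 (seek_light) idle — unchanged: (-1, -1)
  → actuator (-1, -1)
tick 1:
  layer 0 (phototaxis) active — direct: (1, 3)
  layer 1 (escape) idle — unchanged: (1, 3)
  layer 2 (cruise) active — suppresses: (0, -3)
  layer 3 (align_heading) active — suppresses: (-1, -1)
  layer 4 (seek_light) active — suppresses: (3, 3)
  → actuator (3, 3)

-1 -1
3 3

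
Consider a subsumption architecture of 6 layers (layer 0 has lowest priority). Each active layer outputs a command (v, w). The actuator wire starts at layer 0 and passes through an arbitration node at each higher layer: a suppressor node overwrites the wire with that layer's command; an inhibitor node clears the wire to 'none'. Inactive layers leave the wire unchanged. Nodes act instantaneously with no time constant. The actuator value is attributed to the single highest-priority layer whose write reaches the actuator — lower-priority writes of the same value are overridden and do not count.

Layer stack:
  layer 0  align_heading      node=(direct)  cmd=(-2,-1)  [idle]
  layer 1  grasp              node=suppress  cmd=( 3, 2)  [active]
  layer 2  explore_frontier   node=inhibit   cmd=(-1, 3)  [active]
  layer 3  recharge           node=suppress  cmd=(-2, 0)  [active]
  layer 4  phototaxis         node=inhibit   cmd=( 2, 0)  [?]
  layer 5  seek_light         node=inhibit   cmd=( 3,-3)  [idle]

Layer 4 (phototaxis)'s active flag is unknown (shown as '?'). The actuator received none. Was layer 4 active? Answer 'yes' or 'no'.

yes

If layer 4 is active=yes:
  actuator would be none
If layer 4 is active=no:
  actuator would be (-2, 0)
Observed none, so layer 4 was active.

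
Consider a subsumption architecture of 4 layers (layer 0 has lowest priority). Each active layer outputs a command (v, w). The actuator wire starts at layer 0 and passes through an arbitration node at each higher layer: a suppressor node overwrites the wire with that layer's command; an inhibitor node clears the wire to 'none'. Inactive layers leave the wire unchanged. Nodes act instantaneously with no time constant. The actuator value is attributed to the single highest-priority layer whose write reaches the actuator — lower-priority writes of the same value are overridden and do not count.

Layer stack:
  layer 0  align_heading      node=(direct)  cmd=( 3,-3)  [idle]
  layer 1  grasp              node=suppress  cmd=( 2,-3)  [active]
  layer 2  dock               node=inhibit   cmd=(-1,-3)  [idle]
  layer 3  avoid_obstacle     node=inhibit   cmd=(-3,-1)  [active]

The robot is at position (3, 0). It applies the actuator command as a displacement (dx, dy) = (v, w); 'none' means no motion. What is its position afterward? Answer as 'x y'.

3 0

[0] align_heading off; wire := none
[1] grasp on (suppress); wire := (2, -3)
[2] dock off; pass (2, -3)
[3] avoid_obstacle on (inhibit); wire := none
output none
position: (3, 0) + none = (3, 0)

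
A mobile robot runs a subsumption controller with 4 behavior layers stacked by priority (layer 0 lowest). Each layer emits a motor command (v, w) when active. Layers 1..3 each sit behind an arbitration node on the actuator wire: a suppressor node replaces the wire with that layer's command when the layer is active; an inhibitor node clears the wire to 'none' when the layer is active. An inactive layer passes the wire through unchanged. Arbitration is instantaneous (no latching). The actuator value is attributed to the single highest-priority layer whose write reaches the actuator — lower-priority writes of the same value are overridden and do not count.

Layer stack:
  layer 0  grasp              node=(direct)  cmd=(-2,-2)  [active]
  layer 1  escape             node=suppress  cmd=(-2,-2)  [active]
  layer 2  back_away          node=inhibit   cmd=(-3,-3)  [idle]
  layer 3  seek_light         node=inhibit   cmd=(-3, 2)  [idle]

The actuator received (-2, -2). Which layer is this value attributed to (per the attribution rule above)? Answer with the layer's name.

escape

layer 0 (grasp) active — direct: (-2, -2)
layer 1 (escape) active — suppresses: (-2, -2)
layer 2 (back_away) idle — unchanged: (-2, -2)
layer 3 (seek_light) idle — unchanged: (-2, -2)
→ actuator (-2, -2)
last writer: layer 1 = escape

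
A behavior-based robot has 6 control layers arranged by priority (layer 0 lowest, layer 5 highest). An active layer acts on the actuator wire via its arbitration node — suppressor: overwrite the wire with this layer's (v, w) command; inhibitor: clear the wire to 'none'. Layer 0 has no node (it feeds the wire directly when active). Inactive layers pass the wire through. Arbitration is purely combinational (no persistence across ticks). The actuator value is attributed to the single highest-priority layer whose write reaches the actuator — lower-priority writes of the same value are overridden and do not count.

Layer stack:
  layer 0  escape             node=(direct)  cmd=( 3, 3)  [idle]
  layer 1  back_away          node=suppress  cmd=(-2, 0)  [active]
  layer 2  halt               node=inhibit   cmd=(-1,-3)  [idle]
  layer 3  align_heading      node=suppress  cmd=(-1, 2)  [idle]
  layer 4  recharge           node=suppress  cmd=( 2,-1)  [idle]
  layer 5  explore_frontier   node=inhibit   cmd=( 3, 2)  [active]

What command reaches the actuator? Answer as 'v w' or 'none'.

none

L0 escape: idle → wire = none
L1 back_away: active, suppressor → wire = (-2, 0)
L2 halt: idle → wire stays (-2, 0)
L3 align_heading: idle → wire stays (-2, 0)
L4 recharge: idle → wire stays (-2, 0)
L5 explore_frontier: active, inhibitor → wire = none
actuator = none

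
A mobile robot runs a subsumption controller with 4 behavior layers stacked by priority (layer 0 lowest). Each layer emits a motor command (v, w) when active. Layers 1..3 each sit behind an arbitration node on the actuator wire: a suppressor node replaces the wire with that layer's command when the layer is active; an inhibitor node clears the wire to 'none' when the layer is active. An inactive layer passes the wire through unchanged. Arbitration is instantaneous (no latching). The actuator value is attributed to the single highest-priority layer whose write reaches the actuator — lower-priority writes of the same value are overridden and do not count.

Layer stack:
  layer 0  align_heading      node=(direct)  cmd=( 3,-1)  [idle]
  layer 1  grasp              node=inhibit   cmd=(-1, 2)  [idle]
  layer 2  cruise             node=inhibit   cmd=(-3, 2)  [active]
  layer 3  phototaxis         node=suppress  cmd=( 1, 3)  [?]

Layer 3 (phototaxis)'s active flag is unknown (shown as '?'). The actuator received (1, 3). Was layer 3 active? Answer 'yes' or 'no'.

yes

If layer 3 is active=yes:
  actuator would be (1, 3)
If layer 3 is active=no:
  actuator would be none
Observed (1, 3), so layer 3 was active.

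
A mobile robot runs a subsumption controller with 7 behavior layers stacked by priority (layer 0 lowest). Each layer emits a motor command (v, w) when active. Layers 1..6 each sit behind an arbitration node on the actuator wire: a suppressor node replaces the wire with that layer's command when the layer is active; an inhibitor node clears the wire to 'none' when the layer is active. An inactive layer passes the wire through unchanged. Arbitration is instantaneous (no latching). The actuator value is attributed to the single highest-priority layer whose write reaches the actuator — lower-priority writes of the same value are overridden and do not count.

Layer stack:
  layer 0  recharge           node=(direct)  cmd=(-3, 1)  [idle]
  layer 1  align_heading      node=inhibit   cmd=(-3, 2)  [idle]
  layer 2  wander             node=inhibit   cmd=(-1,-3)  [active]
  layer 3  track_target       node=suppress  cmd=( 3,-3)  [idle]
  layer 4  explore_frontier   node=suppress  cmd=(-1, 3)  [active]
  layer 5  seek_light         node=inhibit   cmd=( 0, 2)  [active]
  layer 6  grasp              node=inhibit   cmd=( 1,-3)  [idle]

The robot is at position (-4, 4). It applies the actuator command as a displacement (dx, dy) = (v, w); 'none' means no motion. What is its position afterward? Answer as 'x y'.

[0] recharge off; wire := none
[1] align_heading off; pass none
[2] wander on (inhibit); wire := none
[3] track_target off; pass none
[4] explore_frontier on (suppress); wire := (-1, 3)
[5] seek_light on (inhibit); wire := none
[6] grasp off; pass none
output none
position: (-4, 4) + none = (-4, 4)

-4 4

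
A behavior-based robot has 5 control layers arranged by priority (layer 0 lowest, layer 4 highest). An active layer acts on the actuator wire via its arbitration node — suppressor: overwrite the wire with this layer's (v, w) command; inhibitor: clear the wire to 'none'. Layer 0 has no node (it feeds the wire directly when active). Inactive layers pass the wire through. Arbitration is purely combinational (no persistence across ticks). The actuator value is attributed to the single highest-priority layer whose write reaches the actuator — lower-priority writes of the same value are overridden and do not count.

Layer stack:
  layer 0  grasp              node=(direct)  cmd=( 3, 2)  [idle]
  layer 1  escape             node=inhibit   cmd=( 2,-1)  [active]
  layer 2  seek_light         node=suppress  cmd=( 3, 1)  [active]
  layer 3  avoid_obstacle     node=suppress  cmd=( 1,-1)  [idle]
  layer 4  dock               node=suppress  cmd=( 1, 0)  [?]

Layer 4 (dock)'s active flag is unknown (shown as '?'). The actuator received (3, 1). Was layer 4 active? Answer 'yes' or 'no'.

If layer 4 is active=yes:
  actuator would be (1, 0)
If layer 4 is active=no:
  actuator would be (3, 1)
Observed (3, 1), so layer 4 was idle.

no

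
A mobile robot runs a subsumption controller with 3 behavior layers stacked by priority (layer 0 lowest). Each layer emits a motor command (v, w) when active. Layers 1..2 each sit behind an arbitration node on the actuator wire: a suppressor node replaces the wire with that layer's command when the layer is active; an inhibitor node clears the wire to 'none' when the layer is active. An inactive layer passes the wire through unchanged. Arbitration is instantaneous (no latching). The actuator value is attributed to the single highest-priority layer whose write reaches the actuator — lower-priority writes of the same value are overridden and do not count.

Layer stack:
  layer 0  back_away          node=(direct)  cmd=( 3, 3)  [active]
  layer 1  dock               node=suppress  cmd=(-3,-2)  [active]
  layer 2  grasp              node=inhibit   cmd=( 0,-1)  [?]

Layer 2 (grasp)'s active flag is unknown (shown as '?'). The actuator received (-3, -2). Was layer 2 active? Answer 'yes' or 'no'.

no

If layer 2 is active=yes:
  actuator would be none
If layer 2 is active=no:
  actuator would be (-3, -2)
Observed (-3, -2), so layer 2 was idle.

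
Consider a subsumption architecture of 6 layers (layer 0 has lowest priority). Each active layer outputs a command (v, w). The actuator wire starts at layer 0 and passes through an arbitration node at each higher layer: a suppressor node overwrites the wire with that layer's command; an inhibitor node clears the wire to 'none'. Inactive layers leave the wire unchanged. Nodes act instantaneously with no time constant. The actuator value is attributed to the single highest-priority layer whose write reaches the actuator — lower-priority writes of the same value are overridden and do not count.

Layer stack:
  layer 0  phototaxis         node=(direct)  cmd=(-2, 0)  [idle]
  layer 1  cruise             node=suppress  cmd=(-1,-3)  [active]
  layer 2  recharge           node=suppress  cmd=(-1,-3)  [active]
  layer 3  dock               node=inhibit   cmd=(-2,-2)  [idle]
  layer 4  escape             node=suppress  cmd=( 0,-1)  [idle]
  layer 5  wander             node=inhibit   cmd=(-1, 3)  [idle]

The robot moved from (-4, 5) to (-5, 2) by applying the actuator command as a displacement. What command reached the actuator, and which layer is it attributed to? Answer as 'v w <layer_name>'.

displacement = (-5, 2) − (-4, 5) = (-1, -3)
L0 phototaxis: idle → wire = none
L1 cruise: active, suppressor → wire = (-1, -3)
L2 recharge: active, suppressor → wire = (-1, -3)
L3 dock: idle → wire stays (-1, -3)
L4 escape: idle → wire stays (-1, -3)
L5 wander: idle → wire stays (-1, -3)
actuator = (-1, -3) — from layer 2 (recharge)

-1 -3 recharge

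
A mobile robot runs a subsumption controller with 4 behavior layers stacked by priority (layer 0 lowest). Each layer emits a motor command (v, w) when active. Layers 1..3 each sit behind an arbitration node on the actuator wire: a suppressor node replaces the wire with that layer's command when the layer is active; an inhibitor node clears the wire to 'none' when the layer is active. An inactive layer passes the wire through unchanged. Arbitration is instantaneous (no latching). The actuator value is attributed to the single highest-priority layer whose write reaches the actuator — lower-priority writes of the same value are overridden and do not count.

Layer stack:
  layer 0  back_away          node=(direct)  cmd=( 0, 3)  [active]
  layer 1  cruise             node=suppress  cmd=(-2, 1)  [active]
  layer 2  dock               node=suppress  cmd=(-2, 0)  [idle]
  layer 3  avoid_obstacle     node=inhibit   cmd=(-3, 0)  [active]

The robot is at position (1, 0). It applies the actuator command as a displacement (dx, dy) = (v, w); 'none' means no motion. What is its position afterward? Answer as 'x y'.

1 0

L0 back_away: active, feeds wire = (0, 3)
L1 cruise: active, suppressor → wire = (-2, 1)
L2 dock: idle → wire stays (-2, 1)
L3 avoid_obstacle: active, inhibitor → wire = none
actuator = none
position: (1, 0) + none = (1, 0)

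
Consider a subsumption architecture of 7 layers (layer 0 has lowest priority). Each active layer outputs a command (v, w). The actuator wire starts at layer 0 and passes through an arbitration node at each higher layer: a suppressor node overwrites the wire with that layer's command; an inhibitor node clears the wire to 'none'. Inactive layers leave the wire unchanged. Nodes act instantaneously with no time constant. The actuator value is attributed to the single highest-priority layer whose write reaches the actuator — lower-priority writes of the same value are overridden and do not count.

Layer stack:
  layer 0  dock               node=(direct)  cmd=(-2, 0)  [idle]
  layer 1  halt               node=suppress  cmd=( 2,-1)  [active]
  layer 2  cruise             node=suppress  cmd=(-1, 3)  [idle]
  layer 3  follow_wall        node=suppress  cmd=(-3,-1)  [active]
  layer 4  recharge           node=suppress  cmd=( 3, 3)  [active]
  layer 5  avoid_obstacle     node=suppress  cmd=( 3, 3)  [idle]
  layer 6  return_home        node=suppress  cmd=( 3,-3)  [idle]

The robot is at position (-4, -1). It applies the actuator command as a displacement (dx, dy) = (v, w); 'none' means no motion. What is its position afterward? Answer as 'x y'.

-1 2

L0 dock: idle → wire = none
L1 halt: active, suppressor → wire = (2, -1)
L2 cruise: idle → wire stays (2, -1)
L3 follow_wall: active, suppressor → wire = (-3, -1)
L4 recharge: active, suppressor → wire = (3, 3)
L5 avoid_obstacle: idle → wire stays (3, 3)
L6 return_home: idle → wire stays (3, 3)
actuator = (3, 3)
position: (-4, -1) + (3, 3) = (-1, 2)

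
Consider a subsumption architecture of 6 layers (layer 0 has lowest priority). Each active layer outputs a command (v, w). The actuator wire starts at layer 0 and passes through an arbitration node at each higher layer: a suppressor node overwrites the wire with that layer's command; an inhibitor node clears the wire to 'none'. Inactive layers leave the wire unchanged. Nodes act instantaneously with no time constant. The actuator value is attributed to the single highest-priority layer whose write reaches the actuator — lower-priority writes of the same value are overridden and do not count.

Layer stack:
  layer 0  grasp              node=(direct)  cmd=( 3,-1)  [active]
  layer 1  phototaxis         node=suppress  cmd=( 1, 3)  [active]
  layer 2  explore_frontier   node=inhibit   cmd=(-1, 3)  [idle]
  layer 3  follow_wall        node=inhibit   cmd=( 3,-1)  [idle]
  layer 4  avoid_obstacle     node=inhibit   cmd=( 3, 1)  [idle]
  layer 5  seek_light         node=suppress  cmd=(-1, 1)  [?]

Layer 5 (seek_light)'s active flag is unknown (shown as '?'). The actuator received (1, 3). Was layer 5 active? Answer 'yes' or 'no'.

no

If layer 5 is active=yes:
  actuator would be (-1, 1)
If layer 5 is active=no:
  actuator would be (1, 3)
Observed (1, 3), so layer 5 was idle.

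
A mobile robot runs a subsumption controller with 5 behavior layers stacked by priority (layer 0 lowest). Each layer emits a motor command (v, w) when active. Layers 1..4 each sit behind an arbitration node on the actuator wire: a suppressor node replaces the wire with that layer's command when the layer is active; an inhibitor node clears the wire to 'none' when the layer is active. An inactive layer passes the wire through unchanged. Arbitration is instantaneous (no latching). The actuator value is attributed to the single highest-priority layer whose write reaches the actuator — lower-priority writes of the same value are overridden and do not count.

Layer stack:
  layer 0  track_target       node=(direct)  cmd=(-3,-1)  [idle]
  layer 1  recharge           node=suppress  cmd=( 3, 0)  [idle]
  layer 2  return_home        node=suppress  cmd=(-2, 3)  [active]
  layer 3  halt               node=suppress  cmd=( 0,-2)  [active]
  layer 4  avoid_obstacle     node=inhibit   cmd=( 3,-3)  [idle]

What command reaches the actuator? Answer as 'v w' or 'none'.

layer 0 (track_target) idle — none
layer 1 (recharge) idle — unchanged: none
layer 2 (return_home) active — suppresses: (-2, 3)
layer 3 (halt) active — suppresses: (0, -2)
layer 4 (avoid_obstacle) idle — unchanged: (0, -2)
→ actuator (0, -2)

0 -2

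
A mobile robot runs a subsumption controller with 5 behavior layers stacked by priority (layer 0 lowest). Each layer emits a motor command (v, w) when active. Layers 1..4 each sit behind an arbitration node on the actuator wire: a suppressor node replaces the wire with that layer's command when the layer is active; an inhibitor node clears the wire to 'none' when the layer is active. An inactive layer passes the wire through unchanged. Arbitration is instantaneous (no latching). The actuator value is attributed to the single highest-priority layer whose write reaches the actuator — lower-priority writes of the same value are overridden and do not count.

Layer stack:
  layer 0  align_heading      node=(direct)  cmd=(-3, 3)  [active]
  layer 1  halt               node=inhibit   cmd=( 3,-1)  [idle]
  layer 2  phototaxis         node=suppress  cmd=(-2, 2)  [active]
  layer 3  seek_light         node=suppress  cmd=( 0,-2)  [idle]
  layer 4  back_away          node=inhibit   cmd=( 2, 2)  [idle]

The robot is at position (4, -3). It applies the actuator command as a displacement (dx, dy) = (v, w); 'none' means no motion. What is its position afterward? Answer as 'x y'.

2 -1

L0 align_heading: active, feeds wire = (-3, 3)
L1 halt: idle → wire stays (-3, 3)
L2 phototaxis: active, suppressor → wire = (-2, 2)
L3 seek_light: idle → wire stays (-2, 2)
L4 back_away: idle → wire stays (-2, 2)
actuator = (-2, 2)
position: (4, -3) + (-2, 2) = (2, -1)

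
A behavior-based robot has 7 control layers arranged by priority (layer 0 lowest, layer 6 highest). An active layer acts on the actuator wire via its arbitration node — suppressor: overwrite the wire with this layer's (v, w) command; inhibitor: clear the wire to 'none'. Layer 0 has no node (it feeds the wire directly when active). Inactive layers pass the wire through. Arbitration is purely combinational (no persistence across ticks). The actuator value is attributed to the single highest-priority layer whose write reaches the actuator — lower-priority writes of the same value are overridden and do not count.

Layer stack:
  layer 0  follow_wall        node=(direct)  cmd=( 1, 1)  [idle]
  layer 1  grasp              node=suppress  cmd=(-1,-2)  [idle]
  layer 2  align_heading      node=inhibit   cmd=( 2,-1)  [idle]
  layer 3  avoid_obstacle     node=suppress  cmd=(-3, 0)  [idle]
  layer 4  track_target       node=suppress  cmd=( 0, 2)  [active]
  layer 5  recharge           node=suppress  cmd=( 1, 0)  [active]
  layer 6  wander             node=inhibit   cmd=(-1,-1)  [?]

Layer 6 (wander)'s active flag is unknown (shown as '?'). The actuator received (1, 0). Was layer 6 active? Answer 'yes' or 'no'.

If layer 6 is active=yes:
  actuator would be none
If layer 6 is active=no:
  actuator would be (1, 0)
Observed (1, 0), so layer 6 was idle.

no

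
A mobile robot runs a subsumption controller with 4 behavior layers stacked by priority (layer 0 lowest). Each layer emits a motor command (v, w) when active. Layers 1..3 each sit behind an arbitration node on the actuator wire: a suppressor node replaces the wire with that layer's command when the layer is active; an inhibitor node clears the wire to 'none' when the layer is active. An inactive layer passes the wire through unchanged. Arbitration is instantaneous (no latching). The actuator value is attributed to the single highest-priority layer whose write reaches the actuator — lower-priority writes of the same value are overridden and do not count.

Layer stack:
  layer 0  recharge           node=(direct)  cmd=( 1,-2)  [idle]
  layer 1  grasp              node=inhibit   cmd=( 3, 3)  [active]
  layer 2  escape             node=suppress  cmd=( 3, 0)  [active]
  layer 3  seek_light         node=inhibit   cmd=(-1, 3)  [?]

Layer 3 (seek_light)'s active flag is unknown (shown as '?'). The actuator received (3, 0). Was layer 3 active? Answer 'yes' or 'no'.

no

If layer 3 is active=yes:
  actuator would be none
If layer 3 is active=no:
  actuator would be (3, 0)
Observed (3, 0), so layer 3 was idle.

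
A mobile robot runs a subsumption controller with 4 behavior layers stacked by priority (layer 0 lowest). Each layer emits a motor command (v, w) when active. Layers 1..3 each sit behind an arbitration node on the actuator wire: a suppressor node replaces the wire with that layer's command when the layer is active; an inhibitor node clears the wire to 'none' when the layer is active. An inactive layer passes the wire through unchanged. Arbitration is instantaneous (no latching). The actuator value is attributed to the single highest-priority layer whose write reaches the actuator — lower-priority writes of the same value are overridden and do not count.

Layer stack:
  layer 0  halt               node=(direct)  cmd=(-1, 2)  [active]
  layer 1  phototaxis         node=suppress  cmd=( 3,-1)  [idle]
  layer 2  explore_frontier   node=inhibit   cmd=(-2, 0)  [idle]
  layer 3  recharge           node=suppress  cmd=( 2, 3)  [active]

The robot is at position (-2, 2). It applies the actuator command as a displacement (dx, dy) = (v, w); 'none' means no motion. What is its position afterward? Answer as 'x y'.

layer 0 (halt) active — direct: (-1, 2)
layer 1 (phototaxis) idle — unchanged: (-1, 2)
layer 2 (explore_frontier) idle — unchanged: (-1, 2)
layer 3 (recharge) active — suppresses: (2, 3)
→ actuator (2, 3)
position: (-2, 2) + (2, 3) = (0, 5)

0 5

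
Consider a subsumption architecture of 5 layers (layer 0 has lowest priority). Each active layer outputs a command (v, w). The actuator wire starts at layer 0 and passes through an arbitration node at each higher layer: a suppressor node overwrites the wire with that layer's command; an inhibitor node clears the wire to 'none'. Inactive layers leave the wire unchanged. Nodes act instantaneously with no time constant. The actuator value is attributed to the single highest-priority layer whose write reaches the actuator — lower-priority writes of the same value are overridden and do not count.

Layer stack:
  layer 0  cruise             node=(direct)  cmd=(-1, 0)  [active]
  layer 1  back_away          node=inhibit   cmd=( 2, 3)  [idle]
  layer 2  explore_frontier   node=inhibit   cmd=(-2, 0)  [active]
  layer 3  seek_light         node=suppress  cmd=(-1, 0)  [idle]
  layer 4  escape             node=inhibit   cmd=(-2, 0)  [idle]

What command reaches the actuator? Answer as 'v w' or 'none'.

layer 0 (cruise) active — direct: (-1, 0)
layer 1 (back_away) idle — unchanged: (-1, 0)
layer 2 (explore_frontier) active — inhibits: none
layer 3 (seek_light) idle — unchanged: none
layer 4 (escape) idle — unchanged: none
→ actuator none

none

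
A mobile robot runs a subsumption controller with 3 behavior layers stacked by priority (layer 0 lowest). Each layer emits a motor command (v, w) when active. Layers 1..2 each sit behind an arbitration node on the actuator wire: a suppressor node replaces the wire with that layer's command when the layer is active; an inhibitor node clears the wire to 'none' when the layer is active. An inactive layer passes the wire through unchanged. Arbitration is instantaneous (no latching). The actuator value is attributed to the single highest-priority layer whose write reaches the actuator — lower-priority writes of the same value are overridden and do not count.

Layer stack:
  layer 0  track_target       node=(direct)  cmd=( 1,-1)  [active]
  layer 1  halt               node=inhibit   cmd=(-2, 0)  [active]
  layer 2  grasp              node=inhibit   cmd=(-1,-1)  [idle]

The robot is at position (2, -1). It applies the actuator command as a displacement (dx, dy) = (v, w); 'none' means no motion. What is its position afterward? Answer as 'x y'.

2 -1

layer 0 (track_target) active — direct: (1, -1)
layer 1 (halt) active — inhibits: none
layer 2 (grasp) idle — unchanged: none
→ actuator none
position: (2, -1) + none = (2, -1)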